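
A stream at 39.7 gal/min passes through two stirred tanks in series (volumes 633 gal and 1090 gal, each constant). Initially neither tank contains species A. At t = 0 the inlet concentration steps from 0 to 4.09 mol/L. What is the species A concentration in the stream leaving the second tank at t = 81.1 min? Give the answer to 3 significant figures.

Time constants: τᵢ = Vᵢ/Q for each well-mixed tank.
τ₁ = 633/39.7 = 15.945 min; τ₂ = 1090/39.7 = 27.456 min.
Tank 1: C₁ = C_in(1 − e^(−t/τ₁)). Tank 2 (τ₁ ≠ τ₂): C₂ = C_in[1 − (τ₁ e^(−t/τ₁) − τ₂ e^(−t/τ₂))/(τ₁ − τ₂)].
At t = 81.1: e^(−t/τ₁) = 0.0061804, e^(−t/τ₂) = 0.052140.
C₂ = 4.09·[1 − (15.945·0.0061804 − 27.456·0.052140)/(-11.511)] = 4.09·0.88420 = 3.6164 mol/L.

3.62 mol/L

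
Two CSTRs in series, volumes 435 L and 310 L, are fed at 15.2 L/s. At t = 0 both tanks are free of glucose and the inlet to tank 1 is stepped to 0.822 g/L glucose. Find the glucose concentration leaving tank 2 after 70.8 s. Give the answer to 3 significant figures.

Time constants: τᵢ = Vᵢ/Q for each well-mixed tank.
τ₁ = 435/15.2 = 28.618 s; τ₂ = 310/15.2 = 20.395 s.
Solving the cascade with C₁(0)=C₂(0)=0 gives C₂(t) = C_in[1 − (τ₁ e^(−t/τ₁) − τ₂ e^(−t/τ₂))/(τ₁ − τ₂)].
At t = 70.8: e^(−t/τ₁) = 0.084253, e^(−t/τ₂) = 0.031071.
C₂ = 0.822·[1 − (28.618·0.084253 − 20.395·0.031071)/(8.2237)] = 0.822·0.78386 = 0.64433 g/L.

0.644 g/L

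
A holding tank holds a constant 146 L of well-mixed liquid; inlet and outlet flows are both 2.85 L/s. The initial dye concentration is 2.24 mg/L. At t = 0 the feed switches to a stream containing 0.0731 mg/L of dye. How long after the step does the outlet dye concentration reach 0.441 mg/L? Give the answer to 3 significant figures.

Unsteady species balance (constant V, well mixed): V dC/dt = Q(C_in − C), so τ = V/Q = 51.228 s.
C(t) = C_in + (C₀ − C_in) e^(−t/τ). Set C = 0.441 and solve for t:
e^(−t/τ) = (C − C_in)/(C₀ − C_in) = (0.441 − 0.0731)/(2.24 − 0.0731) = 0.16978
t = −τ ln(…) = 51.228 × 1.7732 = 90.840 s.

90.8 s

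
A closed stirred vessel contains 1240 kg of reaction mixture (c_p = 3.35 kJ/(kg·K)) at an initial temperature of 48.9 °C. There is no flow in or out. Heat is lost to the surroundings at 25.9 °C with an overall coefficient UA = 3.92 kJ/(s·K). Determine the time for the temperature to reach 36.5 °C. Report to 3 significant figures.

First-law balance (no shaft work): M c_p dT/dt = −UA(T − T_amb).
τ = M c_p/UA = 1059.7 s; T_ss = T_amb = 25.900 °C.
T(t) = T_ss + (T₀ − T_ss)e^(−t/τ); set T = 36.5:
t = −τ ln[(T − T_ss)/(T₀ − T_ss)] = −1059.7 · ln(0.46087) = 820.88 s.

821 s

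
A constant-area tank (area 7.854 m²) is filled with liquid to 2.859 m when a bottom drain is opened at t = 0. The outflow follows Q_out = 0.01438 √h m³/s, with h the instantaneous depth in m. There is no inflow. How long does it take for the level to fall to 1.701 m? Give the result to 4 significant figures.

422.3 s

With no inflow, A dh/dt = −0.01438 √h.
∫ h^(−1/2) dh = −(0.01438/A) ∫ dt, giving 2√h = 2√h₀ − (0.01438/A) t.
t = 2A(√h₀ − √h)/0.01438 = 2·7.854·(√2.859 − √1.701)/0.01438
  = 15.7080 × (1.69086 − 1.30422) / 0.01438 = 422.340 s.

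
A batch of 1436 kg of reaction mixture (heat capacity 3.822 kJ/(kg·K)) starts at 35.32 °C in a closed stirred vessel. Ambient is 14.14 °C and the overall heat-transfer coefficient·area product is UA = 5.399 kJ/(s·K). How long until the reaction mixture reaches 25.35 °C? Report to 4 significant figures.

646.8 s

Heat balance on the well-mixed liquid: M c_p dT/dt = −UA(T − T_amb).
τ = M c_p/UA = 1016.56 s; T_ss = T_amb = 14.1400 °C.
T(t) = T_ss + (T₀ − T_ss)e^(−t/τ); set T = 25.35:
t = −τ ln[(T − T_ss)/(T₀ − T_ss)] = −1016.56 · ln(0.529273) = 646.786 s.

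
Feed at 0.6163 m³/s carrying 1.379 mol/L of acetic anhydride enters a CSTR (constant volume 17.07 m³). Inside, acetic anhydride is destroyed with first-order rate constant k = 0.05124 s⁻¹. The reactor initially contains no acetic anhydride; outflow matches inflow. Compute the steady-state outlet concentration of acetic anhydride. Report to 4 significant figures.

Species balance: V dC/dt = Q C_in − Q C − k V C.
At steady state: 0 = Q C_in − (Q + kV) C_ss, so C_ss = Q C_in/(Q + kV).
C_ss = 0.6163·1.379/(0.6163 + 0.05124·17.07) = 0.849878/1.49097 = 0.570018 mol/L.

0.5700 mol/L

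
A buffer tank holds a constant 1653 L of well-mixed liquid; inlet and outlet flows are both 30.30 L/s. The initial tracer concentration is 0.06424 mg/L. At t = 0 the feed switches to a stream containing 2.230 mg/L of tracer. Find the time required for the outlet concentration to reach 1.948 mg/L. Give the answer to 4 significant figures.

Species balance: V dC/dt = Q(C_in − C) ⇒ τ = V/Q = 54.5545 s.
C(t) = C_in + (C₀ − C_in) e^(−t/τ). Set C = 1.948 and solve for t:
e^(−t/τ) = (C − C_in)/(C₀ − C_in) = (1.948 − 2.230)/(0.06424 − 2.230) = 0.130208
t = −τ ln(…) = 54.5545 × 2.03862 = 111.216 s.

111.2 s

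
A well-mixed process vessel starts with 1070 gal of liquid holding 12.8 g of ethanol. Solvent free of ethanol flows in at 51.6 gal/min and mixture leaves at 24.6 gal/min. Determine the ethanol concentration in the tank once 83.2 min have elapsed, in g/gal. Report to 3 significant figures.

Let m(t) be the amount of ethanol. Volume: V(t) = V₀ + (Q_in − Q_out) t = 1070 + 27.000 t; V(83.2) = 3316.4 gal.
Species balance (pure solvent in): dm/dt = −Q_out · m/V(t).
dm/m = −Q_out dt/(V₀ + 27.000 t); integrating gives ln(m/m₀) = −(Q_out/(Q_in−Q_out)) ln(V/V₀).
m = m₀ (V₀/V)^(Q_out/(Q_in−Q_out)) = 12.8 × (1070/3316.4)^(0.91111) = 4.5666 g.
C = m/V = 4.5666/3316.4 = 0.0013770 g/gal.

0.00138 g/gal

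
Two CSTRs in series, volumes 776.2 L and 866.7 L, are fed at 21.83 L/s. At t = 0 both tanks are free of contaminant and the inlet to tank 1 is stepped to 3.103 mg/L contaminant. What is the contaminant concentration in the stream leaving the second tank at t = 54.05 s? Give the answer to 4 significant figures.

1.307 mg/L

Species balance on tank i: dCᵢ/dt = (Cᵢ₋₁ − Cᵢ)/τᵢ with τᵢ = Vᵢ/Q.
τ₁ = 776.2/21.83 = 35.5566 s; τ₂ = 866.7/21.83 = 39.7022 s.
Tank 1: C₁ = C_in(1 − e^(−t/τ₁)). Tank 2 (τ₁ ≠ τ₂): C₂ = C_in[1 − (τ₁ e^(−t/τ₁) − τ₂ e^(−t/τ₂))/(τ₁ − τ₂)].
At t = 54.05: e^(−t/τ₁) = 0.218687, e^(−t/τ₂) = 0.256306.
C₂ = 3.103·[1 − (35.5566·0.218687 − 39.7022·0.256306)/(-4.14567)] = 3.103·0.421047 = 1.30651 mg/L.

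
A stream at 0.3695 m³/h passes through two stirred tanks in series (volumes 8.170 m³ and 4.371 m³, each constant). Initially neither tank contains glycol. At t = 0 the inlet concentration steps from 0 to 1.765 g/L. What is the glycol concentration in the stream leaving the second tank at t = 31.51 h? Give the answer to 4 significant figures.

Time constants: τᵢ = Vᵢ/Q for each well-mixed tank.
τ₁ = 8.170/0.3695 = 22.1110 h; τ₂ = 4.371/0.3695 = 11.8295 h.
Solving the cascade with C₁(0)=C₂(0)=0 gives C₂(t) = C_in[1 − (τ₁ e^(−t/τ₁) − τ₂ e^(−t/τ₂))/(τ₁ − τ₂)].
At t = 31.51: e^(−t/τ₁) = 0.240488, e^(−t/τ₂) = 0.0696913.
C₂ = 1.765·[1 − (22.1110·0.240488 − 11.8295·0.0696913)/(10.2815)] = 1.765·0.562999 = 0.993693 g/L.

0.9937 g/L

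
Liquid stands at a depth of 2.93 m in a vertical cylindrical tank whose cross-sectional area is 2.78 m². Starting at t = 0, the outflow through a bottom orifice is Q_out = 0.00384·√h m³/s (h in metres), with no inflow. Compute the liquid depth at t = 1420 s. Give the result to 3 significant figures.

0.534 m

A dh/dt = −Q_out = −0.00384 √h.
∫ h^(−1/2) dh = −(0.00384/A) ∫ dt, giving 2√h = 2√h₀ − (0.00384/A) t.
√h = √2.93 − 0.00384·1420/(2·2.78) = 1.7117 − 0.98072 = 0.73100.
h = 0.73100² = 0.53437 m.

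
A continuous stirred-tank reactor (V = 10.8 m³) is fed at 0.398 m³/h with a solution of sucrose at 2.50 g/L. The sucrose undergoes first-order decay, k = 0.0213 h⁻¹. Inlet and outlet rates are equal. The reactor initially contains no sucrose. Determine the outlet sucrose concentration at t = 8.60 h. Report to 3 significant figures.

0.623 g/L

V dC/dt = Q(C_in − C) − k V C.
This is linear with rate a = Q/V + k = 0.058152 h⁻¹.
C_ss = Q C_in/(Q + kV) = 1.5843 g/L; C(t) = C_ss + (C₀ − C_ss) e^(−a t).
C(8.60) = 1.5843 + (-1.5843)·e^(−0.058152·8.60) = 1.5843 + (-1.5843)·0.60647 = 0.62347 g/L.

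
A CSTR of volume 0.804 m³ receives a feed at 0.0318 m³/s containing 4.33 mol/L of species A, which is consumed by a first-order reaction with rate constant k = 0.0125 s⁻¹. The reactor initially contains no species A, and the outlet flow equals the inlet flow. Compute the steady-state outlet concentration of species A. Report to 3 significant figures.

3.29 mol/L

Accumulation = in − out − consumed: V dC/dt = Q C_in − Q C − k V C.
Steady state (dC/dt = 0): C_ss = Q C_in/(Q + kV) = C_in/(1 + kV/Q).
C_ss = 0.0318·4.33/(0.0318 + 0.0125·0.804) = 0.13769/0.041850 = 3.2902 mol/L.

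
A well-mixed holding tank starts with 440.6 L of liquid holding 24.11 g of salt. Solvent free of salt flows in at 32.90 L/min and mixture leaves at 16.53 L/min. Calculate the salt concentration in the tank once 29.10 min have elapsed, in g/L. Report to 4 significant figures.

Total volume: dV/dt = Q_in − Q_out = 16.3700 L/min, so V(t) = 440.6 + 16.3700 t and V(29.10) = 916.967 L.
Solute balance: dm/dt = 0 − Q_out C = −Q_out m/V(t).
dm/m = −Q_out dt/(V₀ + 16.3700 t); integrating gives ln(m/m₀) = −(Q_out/(Q_in−Q_out)) ln(V/V₀).
m = m₀ (V₀/V)^(Q_out/(Q_in−Q_out)) = 24.11 × (440.6/916.967)^(1.00977) = 11.5021 g.
C = m/V = 11.5021/916.967 = 0.0125436 g/L.

0.01254 g/L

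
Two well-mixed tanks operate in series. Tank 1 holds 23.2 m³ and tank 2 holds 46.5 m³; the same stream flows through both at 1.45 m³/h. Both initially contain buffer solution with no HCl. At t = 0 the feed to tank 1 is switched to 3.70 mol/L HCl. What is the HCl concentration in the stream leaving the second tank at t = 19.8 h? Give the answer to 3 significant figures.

Species balance on tank i: dCᵢ/dt = (Cᵢ₋₁ − Cᵢ)/τᵢ with τᵢ = Vᵢ/Q.
τ₁ = 23.2/1.45 = 16.000 h; τ₂ = 46.5/1.45 = 32.069 h.
Tank 1: C₁ = C_in(1 − e^(−t/τ₁)). Tank 2 (τ₁ ≠ τ₂): C₂ = C_in[1 − (τ₁ e^(−t/τ₁) − τ₂ e^(−t/τ₂))/(τ₁ − τ₂)].
At t = 19.8: e^(−t/τ₁) = 0.29011, e^(−t/τ₂) = 0.53933.
C₂ = 3.70·[1 − (16.000·0.29011 − 32.069·0.53933)/(-16.069)] = 3.70·0.21251 = 0.78628 mol/L.

0.786 mol/L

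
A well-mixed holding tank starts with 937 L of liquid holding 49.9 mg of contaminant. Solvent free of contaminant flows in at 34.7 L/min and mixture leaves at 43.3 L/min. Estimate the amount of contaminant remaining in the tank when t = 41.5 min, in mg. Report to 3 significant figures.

Total volume: dV/dt = Q_in − Q_out = -8.6000 L/min, so V(t) = 937 − 8.6000 t and V(41.5) = 580.10 L.
No contaminant enters, so dm/dt = −Q_out · (m/V).
Separate: dm/m = −Q_out dt/V(t) ⇒ ln(m/m₀) = −(Q_out/(Q_in−Q_out)) ln(V/V₀).
m = m₀ (V₀/V)^(Q_out/(Q_in−Q_out)) = 49.9 × (937/580.10)^(-5.0349) = 4.4633 mg.

4.46 mg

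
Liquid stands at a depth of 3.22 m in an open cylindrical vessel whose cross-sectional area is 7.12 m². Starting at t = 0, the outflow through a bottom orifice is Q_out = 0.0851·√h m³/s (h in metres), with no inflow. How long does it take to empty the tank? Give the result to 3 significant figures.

300 s

With no inflow, A dh/dt = −0.0851 √h.
This is separable: 2 d(√h)/dt = −0.0851/A, so √h = √h₀ − (0.0851/(2A)) t.
Tank is empty when √h = 0: t_empty = 2A√h₀/0.0851.
t_empty = 2·7.12·√3.22/0.0851 = 14.240·1.7944/0.0851 = 300.27 s.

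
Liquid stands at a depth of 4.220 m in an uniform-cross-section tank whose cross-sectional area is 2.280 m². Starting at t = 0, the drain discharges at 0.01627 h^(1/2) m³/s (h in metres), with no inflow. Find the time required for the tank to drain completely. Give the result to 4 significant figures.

575.7 s

Unsteady balance on liquid volume: A dh/dt = −0.01627 √h.
This is separable: 2 d(√h)/dt = −0.01627/A, so √h = √h₀ − (0.01627/(2A)) t.
Set h = 0: 2√h₀ = (0.01627/A) t_empty ⇒ t_empty = 2A√h₀/0.01627.
t_empty = 2·2.280·√4.220/0.01627 = 4.56000·2.05426/0.01627 = 575.749 s.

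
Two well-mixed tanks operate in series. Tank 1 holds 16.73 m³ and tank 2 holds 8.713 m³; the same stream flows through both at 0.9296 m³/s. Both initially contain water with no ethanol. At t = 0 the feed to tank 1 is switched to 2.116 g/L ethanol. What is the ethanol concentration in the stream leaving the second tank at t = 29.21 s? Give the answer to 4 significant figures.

Each tank obeys Vᵢ dCᵢ/dt = Q(Cᵢ₋₁ − Cᵢ), so τᵢ = Vᵢ/Q.
τ₁ = 16.73/0.9296 = 17.9970 s; τ₂ = 8.713/0.9296 = 9.37285 s.
Tank 1: C₁ = C_in(1 − e^(−t/τ₁)). Tank 2 (τ₁ ≠ τ₂): C₂ = C_in[1 − (τ₁ e^(−t/τ₁) − τ₂ e^(−t/τ₂))/(τ₁ − τ₂)].
At t = 29.21: e^(−t/τ₁) = 0.197296, e^(−t/τ₂) = 0.0443143.
C₂ = 2.116·[1 − (17.9970·0.197296 − 9.37285·0.0443143)/(8.62414)] = 2.116·0.636441 = 1.34671 g/L.

1.347 g/L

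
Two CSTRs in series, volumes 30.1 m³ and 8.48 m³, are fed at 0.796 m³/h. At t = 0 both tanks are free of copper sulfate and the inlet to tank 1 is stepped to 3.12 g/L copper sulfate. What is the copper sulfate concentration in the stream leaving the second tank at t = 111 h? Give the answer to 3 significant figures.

2.89 g/L

Time constants: τᵢ = Vᵢ/Q for each well-mixed tank.
τ₁ = 30.1/0.796 = 37.814 h; τ₂ = 8.48/0.796 = 10.653 h.
Tank 1: C₁ = C_in(1 − e^(−t/τ₁)). Tank 2 (τ₁ ≠ τ₂): C₂ = C_in[1 − (τ₁ e^(−t/τ₁) − τ₂ e^(−t/τ₂))/(τ₁ − τ₂)].
At t = 111: e^(−t/τ₁) = 0.053109, e^(−t/τ₂) = 2.9850e-05.
C₂ = 3.12·[1 − (37.814·0.053109 − 10.653·2.9850e-05)/(27.161)] = 3.12·0.92607 = 2.8893 g/L.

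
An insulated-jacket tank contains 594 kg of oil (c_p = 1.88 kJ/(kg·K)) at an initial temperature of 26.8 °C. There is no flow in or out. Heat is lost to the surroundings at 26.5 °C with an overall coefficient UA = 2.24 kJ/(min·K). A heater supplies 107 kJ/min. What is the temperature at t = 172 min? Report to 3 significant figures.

40.7 °C

Lumped-capacitance energy balance: M c_p dT/dt = UA(T_amb − T) + Q̇.
dT/dt = (T_ss − T)/τ with T_ss = T_amb + Q̇/UA = 26.5 + 107/2.24 = 74.268 °C, τ = M c_p/UA = 594·1.88/2.24 = 498.54 min.
This is linear first-order; T(t) = T_ss + (T₀ − T_ss) e^(−t/τ).
T(172) = 74.268 + (-47.468)·0.70821 = 40.651 °C.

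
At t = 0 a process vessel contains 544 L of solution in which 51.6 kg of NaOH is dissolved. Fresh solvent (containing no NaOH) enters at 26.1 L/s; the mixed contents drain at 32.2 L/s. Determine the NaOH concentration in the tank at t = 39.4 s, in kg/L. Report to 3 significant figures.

0.00783 kg/L

Total volume: dV/dt = Q_in − Q_out = -6.1000 L/s, so V(t) = 544 − 6.1000 t and V(39.4) = 303.66 L.
No NaOH enters, so dm/dt = −Q_out · (m/V).
Separate: dm/m = −Q_out dt/V(t) ⇒ ln(m/m₀) = −(Q_out/(Q_in−Q_out)) ln(V/V₀).
m = m₀ (V₀/V)^(Q_out/(Q_in−Q_out)) = 51.6 × (544/303.66)^(-5.2787) = 2.3770 kg.
C = m/V = 2.3770/303.66 = 0.0078278 kg/L.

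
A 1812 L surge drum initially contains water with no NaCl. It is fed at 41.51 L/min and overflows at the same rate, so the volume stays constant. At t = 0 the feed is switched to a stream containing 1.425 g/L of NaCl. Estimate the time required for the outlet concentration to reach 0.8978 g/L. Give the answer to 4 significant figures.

43.41 min

Species balance on the tank: V dC/dt = Q(C_in − C), so τ = V/Q = 43.6521 min.
C(t) = C_in + (C₀ − C_in) e^(−t/τ). Set C = 0.8978 and solve for t:
e^(−t/τ) = (C − C_in)/(C₀ − C_in) = (0.8978 − 1.425)/(0 − 1.425) = 0.369965
t = −τ ln(…) = 43.6521 × 0.994347 = 43.4054 min.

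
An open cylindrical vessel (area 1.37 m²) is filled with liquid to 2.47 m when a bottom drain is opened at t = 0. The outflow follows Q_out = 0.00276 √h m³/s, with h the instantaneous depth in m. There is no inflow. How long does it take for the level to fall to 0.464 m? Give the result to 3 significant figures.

A dh/dt = −Q_out = −0.00276 √h.
This is separable: 2 d(√h)/dt = −0.00276/A, so √h = √h₀ − (0.00276/(2A)) t.
t = 2A(√h₀ − √h)/0.00276 = 2·1.37·(√2.47 − √0.464)/0.00276
  = 2.7400 × (1.5716 − 0.68118) / 0.00276 = 884.00 s.

884 s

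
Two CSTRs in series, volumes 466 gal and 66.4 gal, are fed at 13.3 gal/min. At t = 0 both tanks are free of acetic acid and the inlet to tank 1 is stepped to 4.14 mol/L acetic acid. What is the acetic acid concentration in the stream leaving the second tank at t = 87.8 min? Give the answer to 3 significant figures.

Time constants: τᵢ = Vᵢ/Q for each well-mixed tank.
τ₁ = 466/13.3 = 35.038 min; τ₂ = 66.4/13.3 = 4.9925 min.
Solving the cascade with C₁(0)=C₂(0)=0 gives C₂(t) = C_in[1 − (τ₁ e^(−t/τ₁) − τ₂ e^(−t/τ₂))/(τ₁ − τ₂)].
At t = 87.8: e^(−t/τ₁) = 0.081604, e^(−t/τ₂) = 2.3031e-08.
C₂ = 4.14·[1 − (35.038·0.081604 − 4.9925·2.3031e-08)/(30.045)] = 4.14·0.90484 = 3.7460 mol/L.

3.75 mol/L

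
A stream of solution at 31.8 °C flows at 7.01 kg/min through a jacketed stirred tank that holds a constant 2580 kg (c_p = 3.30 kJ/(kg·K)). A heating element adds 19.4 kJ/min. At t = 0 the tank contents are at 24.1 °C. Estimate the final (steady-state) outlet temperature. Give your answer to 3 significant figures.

Unsteady energy balance on the tank contents: M c_p dT/dt = ṁ c_p (T_in − T) + 19.4.
At steady state dT/dt = 0 ⇒ T_ss = T_in + Q̇/(ṁ c_p) = 31.8 + 19.4/(7.01·3.30) = 32.639 °C.

32.6 °C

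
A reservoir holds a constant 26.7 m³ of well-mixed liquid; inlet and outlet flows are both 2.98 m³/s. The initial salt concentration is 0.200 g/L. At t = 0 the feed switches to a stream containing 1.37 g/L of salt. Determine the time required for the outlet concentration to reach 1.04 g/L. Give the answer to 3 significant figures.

Species balance: V dC/dt = Q(C_in − C) ⇒ τ = V/Q = 8.9597 s.
C(t) = C_in + (C₀ − C_in) e^(−t/τ). Set C = 1.04 and solve for t:
e^(−t/τ) = (C − C_in)/(C₀ − C_in) = (1.04 − 1.37)/(0.200 − 1.37) = 0.28205
t = −τ ln(…) = 8.9597 × 1.2657 = 11.340 s.

11.3 s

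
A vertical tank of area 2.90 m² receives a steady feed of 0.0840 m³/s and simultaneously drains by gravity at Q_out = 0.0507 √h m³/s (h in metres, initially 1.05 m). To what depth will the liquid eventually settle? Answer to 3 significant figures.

A dh/dt = Q_in − 0.0507 √h. Steady state requires inflow = outflow:
Q_in = 0.0507 √h_ss ⇒ √h_ss = 0.0840/0.0507 = 1.6568.
h_ss = 1.6568² = 2.7450 m. (Since h₀ = 1.05 m < h_ss, the level will rise toward this value.)

2.75 m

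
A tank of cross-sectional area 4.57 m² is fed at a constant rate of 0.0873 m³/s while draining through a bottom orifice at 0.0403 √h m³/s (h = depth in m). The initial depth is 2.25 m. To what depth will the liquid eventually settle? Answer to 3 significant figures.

Level balance: A dh/dt = 0.0873 − 0.0403 √h. Setting dh/dt = 0:
Q_in = 0.0403 √h_ss ⇒ √h_ss = 0.0873/0.0403 = 2.1663.
h_ss = 2.1663² = 4.6927 m. (Since h₀ = 2.25 m < h_ss, the level will rise toward this value.)

4.69 m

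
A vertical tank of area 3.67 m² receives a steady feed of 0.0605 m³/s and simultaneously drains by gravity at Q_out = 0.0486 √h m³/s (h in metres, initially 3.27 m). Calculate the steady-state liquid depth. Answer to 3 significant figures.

1.55 m

A dh/dt = Q_in − 0.0486 √h. Steady state requires inflow = outflow:
Q_in = 0.0486 √h_ss ⇒ √h_ss = 0.0605/0.0486 = 1.2449.
h_ss = 1.2449² = 1.5497 m. (Since h₀ = 3.27 m > h_ss, the level will fall toward this value.)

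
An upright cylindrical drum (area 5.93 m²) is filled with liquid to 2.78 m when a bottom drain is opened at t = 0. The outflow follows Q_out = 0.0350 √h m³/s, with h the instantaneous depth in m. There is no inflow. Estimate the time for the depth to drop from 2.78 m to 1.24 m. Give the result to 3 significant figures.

188 s

A dh/dt = −Q_out = −0.0350 √h.
∫ h^(−1/2) dh = −(0.0350/A) ∫ dt, giving 2√h = 2√h₀ − (0.0350/A) t.
t = 2A(√h₀ − √h)/0.0350 = 2·5.93·(√2.78 − √1.24)/0.0350
  = 11.860 × (1.6673 − 1.1136) / 0.0350 = 187.65 s.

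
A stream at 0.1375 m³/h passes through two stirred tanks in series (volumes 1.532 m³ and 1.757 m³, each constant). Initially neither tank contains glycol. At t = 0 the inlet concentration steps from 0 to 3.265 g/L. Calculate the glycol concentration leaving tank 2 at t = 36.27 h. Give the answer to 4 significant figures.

2.630 g/L

Each tank obeys Vᵢ dCᵢ/dt = Q(Cᵢ₋₁ − Cᵢ), so τᵢ = Vᵢ/Q.
τ₁ = 1.532/0.1375 = 11.1418 h; τ₂ = 1.757/0.1375 = 12.7782 h.
Tank 1: C₁ = C_in(1 − e^(−t/τ₁)). Tank 2 (τ₁ ≠ τ₂): C₂ = C_in[1 − (τ₁ e^(−t/τ₁) − τ₂ e^(−t/τ₂))/(τ₁ − τ₂)].
At t = 36.27: e^(−t/τ₁) = 0.0385691, e^(−t/τ₂) = 0.0585174.
C₂ = 3.265·[1 − (11.1418·0.0385691 − 12.7782·0.0585174)/(-1.63636)] = 3.265·0.805657 = 2.63047 g/L.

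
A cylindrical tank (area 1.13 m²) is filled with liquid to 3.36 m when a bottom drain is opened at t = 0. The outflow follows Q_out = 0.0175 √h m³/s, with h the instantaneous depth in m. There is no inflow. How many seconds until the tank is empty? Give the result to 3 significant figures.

237 s

With no inflow, A dh/dt = −0.0175 √h.
Separate and integrate: 2(√h − √h₀) = −(0.0175/A) t.
Tank is empty when √h = 0: t_empty = 2A√h₀/0.0175.
t_empty = 2·1.13·√3.36/0.0175 = 2.2600·1.8330/0.0175 = 236.72 s.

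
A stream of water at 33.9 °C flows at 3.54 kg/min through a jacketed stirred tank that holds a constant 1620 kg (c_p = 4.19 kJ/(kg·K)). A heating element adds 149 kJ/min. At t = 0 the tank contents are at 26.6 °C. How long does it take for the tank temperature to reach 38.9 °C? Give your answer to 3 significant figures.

First-law balance (no shaft work): M c_p dT/dt = ṁ c_p (T_in − T) + 149.
τ = M/ṁ = 457.63 min; T_ss = T_in + Q̇/(ṁ c_p) = 43.945 °C.
T(t) = T_ss + (T₀ − T_ss) e^(−t/τ). Set T = 38.9:
e^(−t/τ) = (38.9 − 43.945)/(26.6 − 43.945) = 0.29088
t = −457.63 · ln(0.29088) = 565.10 min.

565 min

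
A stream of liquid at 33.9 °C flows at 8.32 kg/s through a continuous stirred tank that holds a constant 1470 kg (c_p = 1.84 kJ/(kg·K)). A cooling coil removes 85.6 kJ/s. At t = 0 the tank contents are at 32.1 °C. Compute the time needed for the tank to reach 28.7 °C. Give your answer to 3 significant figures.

Energy balance: M c_p dT/dt = ṁ c_p (T_in − T) − 85.6.
τ = M/ṁ = 176.68 s; T_ss = T_in − Q̇/(ṁ c_p) = 28.308 °C.
T(t) = T_ss + (T₀ − T_ss) e^(−t/τ). Set T = 28.7:
e^(−t/τ) = (28.7 − 28.308)/(32.1 − 28.308) = 0.10327
t = −176.68 · ln(0.10327) = 401.14 s.

401 s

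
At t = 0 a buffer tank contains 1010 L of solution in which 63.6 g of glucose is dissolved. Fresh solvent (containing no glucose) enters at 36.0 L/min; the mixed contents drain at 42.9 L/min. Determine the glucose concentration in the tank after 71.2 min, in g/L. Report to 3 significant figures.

0.00195 g/L

Let m(t) be the amount of glucose. Volume: V(t) = V₀ + (Q_in − Q_out) t = 1010 − 6.9000 t; V(71.2) = 518.72 L.
Species balance (pure solvent in): dm/dt = −Q_out · m/V(t).
dm/m = −Q_out dt/(V₀ − 6.9000 t); integrating gives ln(m/m₀) = −(Q_out/(Q_in−Q_out)) ln(V/V₀).
m = m₀ (V₀/V)^(Q_out/(Q_in−Q_out)) = 63.6 × (1010/518.72)^(-6.2174) = 1.0098 g.
C = m/V = 1.0098/518.72 = 0.0019466 g/L.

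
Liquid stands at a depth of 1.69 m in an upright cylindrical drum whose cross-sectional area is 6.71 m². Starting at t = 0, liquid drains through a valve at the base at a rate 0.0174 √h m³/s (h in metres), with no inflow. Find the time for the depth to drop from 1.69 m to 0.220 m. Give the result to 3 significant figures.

A dh/dt = −Q_out = −0.0174 √h.
This is separable: 2 d(√h)/dt = −0.0174/A, so √h = √h₀ − (0.0174/(2A)) t.
t = 2A(√h₀ − √h)/0.0174 = 2·6.71·(√1.69 − √0.220)/0.0174
  = 13.420 × (1.3000 − 0.46904) / 0.0174 = 640.89 s.

641 s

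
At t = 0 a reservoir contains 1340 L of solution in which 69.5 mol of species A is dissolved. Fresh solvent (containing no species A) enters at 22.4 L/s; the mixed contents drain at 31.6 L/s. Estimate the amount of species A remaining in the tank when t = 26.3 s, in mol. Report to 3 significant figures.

35.1 mol

Let m(t) be the amount of species A. Volume: V(t) = V₀ + (Q_in − Q_out) t = 1340 − 9.2000 t; V(26.3) = 1098.0 L.
Solute balance: dm/dt = 0 − Q_out C = −Q_out m/V(t).
Separate: dm/m = −Q_out dt/V(t) ⇒ ln(m/m₀) = −(Q_out/(Q_in−Q_out)) ln(V/V₀).
m = m₀ (V₀/V)^(Q_out/(Q_in−Q_out)) = 69.5 × (1340/1098.0)^(-3.4348) = 35.069 mol.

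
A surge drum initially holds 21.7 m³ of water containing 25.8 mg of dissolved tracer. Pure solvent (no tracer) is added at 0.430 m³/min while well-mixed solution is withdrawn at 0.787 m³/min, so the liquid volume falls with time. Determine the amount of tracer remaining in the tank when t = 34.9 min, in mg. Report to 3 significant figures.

3.93 mg

Let m(t) be the amount of tracer. Volume: V(t) = V₀ + (Q_in − Q_out) t = 21.7 − 0.35700 t; V(34.9) = 9.2407 m³.
Species balance (pure solvent in): dm/dt = −Q_out · m/V(t).
Separate: dm/m = −Q_out dt/V(t) ⇒ ln(m/m₀) = −(Q_out/(Q_in−Q_out)) ln(V/V₀).
m = m₀ (V₀/V)^(Q_out/(Q_in−Q_out)) = 25.8 × (21.7/9.2407)^(-2.2045) = 3.9291 mg.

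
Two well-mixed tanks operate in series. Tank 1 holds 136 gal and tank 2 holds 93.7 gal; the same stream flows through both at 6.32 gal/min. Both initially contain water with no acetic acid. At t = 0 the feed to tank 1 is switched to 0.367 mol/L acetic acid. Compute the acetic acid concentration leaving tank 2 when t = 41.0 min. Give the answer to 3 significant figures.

Time constants: τᵢ = Vᵢ/Q for each well-mixed tank.
τ₁ = 136/6.32 = 21.519 min; τ₂ = 93.7/6.32 = 14.826 min.
Solving the cascade with C₁(0)=C₂(0)=0 gives C₂(t) = C_in[1 − (τ₁ e^(−t/τ₁) − τ₂ e^(−t/τ₂))/(τ₁ − τ₂)].
At t = 41.0: e^(−t/τ₁) = 0.14878, e^(−t/τ₂) = 0.062950.
C₂ = 0.367·[1 − (21.519·0.14878 − 14.826·0.062950)/(6.6930)] = 0.367·0.66110 = 0.24262 mol/L.

0.243 mol/L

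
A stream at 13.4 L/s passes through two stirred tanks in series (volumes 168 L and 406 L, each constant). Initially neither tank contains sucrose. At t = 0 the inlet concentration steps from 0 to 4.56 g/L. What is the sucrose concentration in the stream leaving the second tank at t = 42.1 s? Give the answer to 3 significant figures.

2.73 g/L

Time constants: τᵢ = Vᵢ/Q for each well-mixed tank.
τ₁ = 168/13.4 = 12.537 s; τ₂ = 406/13.4 = 30.299 s.
Tank 1: C₁ = C_in(1 − e^(−t/τ₁)). Tank 2 (τ₁ ≠ τ₂): C₂ = C_in[1 − (τ₁ e^(−t/τ₁) − τ₂ e^(−t/τ₂))/(τ₁ − τ₂)].
At t = 42.1: e^(−t/τ₁) = 0.034806, e^(−t/τ₂) = 0.24920.
C₂ = 4.56·[1 − (12.537·0.034806 − 30.299·0.24920)/(-17.761)] = 4.56·0.59947 = 2.7336 g/L.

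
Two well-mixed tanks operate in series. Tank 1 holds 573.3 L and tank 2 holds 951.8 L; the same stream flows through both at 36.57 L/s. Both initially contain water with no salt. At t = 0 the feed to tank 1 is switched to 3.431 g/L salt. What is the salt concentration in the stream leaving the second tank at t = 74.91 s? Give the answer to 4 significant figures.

2.990 g/L

Each tank obeys Vᵢ dCᵢ/dt = Q(Cᵢ₋₁ − Cᵢ), so τᵢ = Vᵢ/Q.
τ₁ = 573.3/36.57 = 15.6768 s; τ₂ = 951.8/36.57 = 26.0268 s.
Tank 1: C₁ = C_in(1 − e^(−t/τ₁)). Tank 2 (τ₁ ≠ τ₂): C₂ = C_in[1 − (τ₁ e^(−t/τ₁) − τ₂ e^(−t/τ₂))/(τ₁ − τ₂)].
At t = 74.91: e^(−t/τ₁) = 0.00840941, e^(−t/τ₂) = 0.0562366.
C₂ = 3.431·[1 − (15.6768·0.00840941 − 26.0268·0.0562366)/(-10.3500)] = 3.431·0.871321 = 2.98950 g/L.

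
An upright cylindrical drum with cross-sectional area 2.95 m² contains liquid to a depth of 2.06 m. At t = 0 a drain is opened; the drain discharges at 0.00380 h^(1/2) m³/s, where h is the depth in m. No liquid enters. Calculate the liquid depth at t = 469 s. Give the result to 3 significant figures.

With no inflow, A dh/dt = −0.00380 √h.
Separate and integrate: 2(√h − √h₀) = −(0.00380/A) t.
√h = √2.06 − 0.00380·469/(2·2.95) = 1.4353 − 0.30207 = 1.1332.
h = 1.1332² = 1.2841 m.

1.28 m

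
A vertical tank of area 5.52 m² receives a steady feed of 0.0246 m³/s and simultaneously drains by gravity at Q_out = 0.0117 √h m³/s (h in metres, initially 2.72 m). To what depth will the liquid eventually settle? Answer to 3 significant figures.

4.42 m

Mass balance (ρ constant): A dh/dt = Q_in − 0.0117 √h. At steady state dh/dt = 0:
Q_in = 0.0117 √h_ss ⇒ √h_ss = 0.0246/0.0117 = 2.1026.
h_ss = 2.1026² = 4.4208 m. (Since h₀ = 2.72 m < h_ss, the level will rise toward this value.)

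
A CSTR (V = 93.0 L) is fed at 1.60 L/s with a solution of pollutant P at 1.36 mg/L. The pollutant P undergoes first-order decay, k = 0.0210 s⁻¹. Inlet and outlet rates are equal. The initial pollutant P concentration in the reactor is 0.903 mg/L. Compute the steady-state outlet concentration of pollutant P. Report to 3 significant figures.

V dC/dt = Q(C_in − C) − k V C.
Steady state (dC/dt = 0): C_ss = Q C_in/(Q + kV) = C_in/(1 + kV/Q).
C_ss = 1.60·1.36/(1.60 + 0.0210·93.0) = 2.1760/3.5530 = 0.61244 mg/L.

0.612 mg/L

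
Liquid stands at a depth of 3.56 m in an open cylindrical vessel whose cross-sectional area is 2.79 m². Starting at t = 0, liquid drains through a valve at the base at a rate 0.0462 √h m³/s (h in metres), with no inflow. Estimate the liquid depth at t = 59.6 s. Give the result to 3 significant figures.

With no inflow, A dh/dt = −0.0462 √h.
Separate and integrate: 2(√h − √h₀) = −(0.0462/A) t.
√h = √3.56 − 0.0462·59.6/(2·2.79) = 1.8868 − 0.49346 = 1.3933.
h = 1.3933² = 1.9414 m.

1.94 m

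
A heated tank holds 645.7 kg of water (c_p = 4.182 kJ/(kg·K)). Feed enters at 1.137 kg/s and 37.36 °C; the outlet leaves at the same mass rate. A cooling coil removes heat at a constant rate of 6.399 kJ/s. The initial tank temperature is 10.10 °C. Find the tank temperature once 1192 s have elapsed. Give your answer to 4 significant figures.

32.84 °C

M c_p dT/dt = ṁ c_p (T_in − T) − Q̇.
τ = M/ṁ = 567.898 s; T_ss = T_in − Q̇/(ṁ c_p) = 37.36 − 6.399/(1.137·4.182) = 36.0142 °C.
This is linear first-order; T(t) = T_ss + (T₀ − T_ss) e^(−t/τ).
T(1192) = 36.0142 + (-25.9142)·e^(−1192/567.898) = 36.0142 + (-25.9142)·0.122583 = 32.8376 °C.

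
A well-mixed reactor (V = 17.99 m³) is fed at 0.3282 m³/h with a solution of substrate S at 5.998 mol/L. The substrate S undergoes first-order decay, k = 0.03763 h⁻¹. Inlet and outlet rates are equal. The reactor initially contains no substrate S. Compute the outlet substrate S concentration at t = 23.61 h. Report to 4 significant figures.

Accumulation = in − out − consumed: V dC/dt = Q C_in − Q C − k V C.
dC/dt = (Q/V) C_in − (Q/V + k) C; effective rate a = Q/V + k = 0.0182435 + 0.03763 = 0.0558735 h⁻¹.
C_ss = Q C_in/(Q + kV) = 1.95843 mol/L; C(t) = C_ss + (C₀ − C_ss) e^(−a t).
C(23.61) = 1.95843 + (-1.95843)·e^(−0.0558735·23.61) = 1.95843 + (-1.95843)·0.267356 = 1.43483 mol/L.

1.435 mol/L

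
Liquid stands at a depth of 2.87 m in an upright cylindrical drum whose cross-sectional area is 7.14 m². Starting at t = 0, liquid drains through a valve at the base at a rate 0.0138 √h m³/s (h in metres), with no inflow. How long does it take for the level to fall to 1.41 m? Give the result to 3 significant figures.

Unsteady balance on liquid volume: A dh/dt = −0.0138 √h.
This is separable: 2 d(√h)/dt = −0.0138/A, so √h = √h₀ − (0.0138/(2A)) t.
t = 2A(√h₀ − √h)/0.0138 = 2·7.14·(√2.87 − √1.41)/0.0138
  = 14.280 × (1.6941 − 1.1874) / 0.0138 = 524.30 s.

524 s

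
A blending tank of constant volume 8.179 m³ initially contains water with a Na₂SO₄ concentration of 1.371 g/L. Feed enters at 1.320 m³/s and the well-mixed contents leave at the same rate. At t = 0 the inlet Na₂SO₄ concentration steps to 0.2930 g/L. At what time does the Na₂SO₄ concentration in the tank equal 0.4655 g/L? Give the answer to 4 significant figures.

Mass balance on the solute (V constant): V dC/dt = Q(C_in − C), so τ = V/Q = 6.19621 s.
C(t) = C_in + (C₀ − C_in) e^(−t/τ). Set C = 0.4655 and solve for t:
e^(−t/τ) = (C − C_in)/(C₀ − C_in) = (0.4655 − 0.2930)/(1.371 − 0.2930) = 0.160019
t = −τ ln(…) = 6.19621 × 1.83247 = 11.3543 s.

11.35 s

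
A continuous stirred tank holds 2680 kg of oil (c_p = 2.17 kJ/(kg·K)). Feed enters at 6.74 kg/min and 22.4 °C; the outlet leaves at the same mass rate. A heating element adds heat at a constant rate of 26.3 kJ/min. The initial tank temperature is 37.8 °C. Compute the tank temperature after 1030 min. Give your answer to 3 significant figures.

Energy balance: M c_p dT/dt = ṁ c_p (T_in − T) + 26.3.
τ = M/ṁ = 397.63 min; T_ss = T_in + Q̇/(ṁ c_p) = 22.4 + 26.3/(6.74·2.17) = 24.198 °C.
Solution: T(t) = T_ss + (T₀ − T_ss) e^(−t/τ).
T(1030) = 24.198 + (13.602)·e^(−1030/397.63) = 24.198 + (13.602)·0.074992 = 25.218 °C.

25.2 °C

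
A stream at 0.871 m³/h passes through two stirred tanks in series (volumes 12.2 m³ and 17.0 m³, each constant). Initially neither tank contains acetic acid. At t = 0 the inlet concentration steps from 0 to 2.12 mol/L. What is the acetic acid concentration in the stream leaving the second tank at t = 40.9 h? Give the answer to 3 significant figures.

Each tank obeys Vᵢ dCᵢ/dt = Q(Cᵢ₋₁ − Cᵢ), so τᵢ = Vᵢ/Q.
τ₁ = 12.2/0.871 = 14.007 h; τ₂ = 17.0/0.871 = 19.518 h.
Tank 1: C₁ = C_in(1 − e^(−t/τ₁)). Tank 2 (τ₁ ≠ τ₂): C₂ = C_in[1 − (τ₁ e^(−t/τ₁) − τ₂ e^(−t/τ₂))/(τ₁ − τ₂)].
At t = 40.9: e^(−t/τ₁) = 0.053934, e^(−t/τ₂) = 0.12301.
C₂ = 2.12·[1 − (14.007·0.053934 − 19.518·0.12301)/(-5.5109)] = 2.12·0.70144 = 1.4870 mol/L.

1.49 mol/L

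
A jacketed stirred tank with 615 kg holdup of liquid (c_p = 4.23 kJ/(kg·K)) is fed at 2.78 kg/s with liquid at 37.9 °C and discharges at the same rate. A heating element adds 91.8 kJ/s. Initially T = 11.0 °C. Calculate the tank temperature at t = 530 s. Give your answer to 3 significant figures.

Heat balance on the well-mixed liquid: M c_p dT/dt = ṁ c_p (T_in − T) + 91.8.
τ = M/ṁ = 221.22 s; T_ss = T_in + Q̇/(ṁ c_p) = 37.9 + 91.8/(2.78·4.23) = 45.707 °C.
This is linear first-order; T(t) = T_ss + (T₀ − T_ss) e^(−t/τ).
T(530) = 45.707 + (-34.707)·e^(−530/221.22) = 45.707 + (-34.707)·0.091102 = 42.545 °C.

42.5 °C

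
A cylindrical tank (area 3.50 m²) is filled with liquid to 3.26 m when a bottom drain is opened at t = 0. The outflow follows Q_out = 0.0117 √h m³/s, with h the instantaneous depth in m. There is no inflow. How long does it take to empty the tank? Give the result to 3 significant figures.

1080 s

A dh/dt = −Q_out = −0.0117 √h.
∫ h^(−1/2) dh = −(0.0117/A) ∫ dt, giving 2√h = 2√h₀ − (0.0117/A) t.
Tank is empty when √h = 0: t_empty = 2A√h₀/0.0117.
t_empty = 2·3.50·√3.26/0.0117 = 7.0000·1.8055/0.0117 = 1080.2 s.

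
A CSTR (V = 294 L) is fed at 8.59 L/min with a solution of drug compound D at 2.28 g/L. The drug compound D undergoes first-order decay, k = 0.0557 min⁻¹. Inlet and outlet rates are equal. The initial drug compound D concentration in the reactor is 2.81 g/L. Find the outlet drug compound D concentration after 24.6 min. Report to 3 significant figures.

Species balance: V dC/dt = Q C_in − Q C − k V C.
This is linear with rate a = Q/V + k = 0.084918 min⁻¹.
C_ss = Q C_in/(Q + kV) = 0.78448 g/L; C(t) = C_ss + (C₀ − C_ss) e^(−a t).
C(24.6) = 0.78448 + (2.0255)·e^(−0.084918·24.6) = 0.78448 + (2.0255)·0.12381 = 1.0353 g/L.

1.04 g/L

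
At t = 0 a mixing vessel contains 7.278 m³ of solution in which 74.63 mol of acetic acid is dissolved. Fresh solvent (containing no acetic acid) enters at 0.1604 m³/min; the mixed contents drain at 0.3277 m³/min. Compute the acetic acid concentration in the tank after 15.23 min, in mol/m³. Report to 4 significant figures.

6.784 mol/m³

Total volume: dV/dt = Q_in − Q_out = -0.167300 m³/min, so V(t) = 7.278 − 0.167300 t and V(15.23) = 4.73002 m³.
No acetic acid enters, so dm/dt = −Q_out · (m/V).
dm/m = −Q_out dt/(V₀ − 0.167300 t); integrating gives ln(m/m₀) = −(Q_out/(Q_in−Q_out)) ln(V/V₀).
m = m₀ (V₀/V)^(Q_out/(Q_in−Q_out)) = 74.63 × (7.278/4.73002)^(-1.95876) = 32.0874 mol.
C = m/V = 32.0874/4.73002 = 6.78377 mol/m³.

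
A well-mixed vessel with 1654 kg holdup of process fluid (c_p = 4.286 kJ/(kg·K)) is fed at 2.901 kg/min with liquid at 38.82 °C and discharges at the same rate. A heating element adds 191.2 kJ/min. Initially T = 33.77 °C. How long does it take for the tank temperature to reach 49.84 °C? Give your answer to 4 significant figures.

880.9 min

First-law balance (no shaft work): M c_p dT/dt = ṁ c_p (T_in − T) + 191.2.
τ = M/ṁ = 570.148 min; T_ss = T_in + Q̇/(ṁ c_p) = 54.1976 °C.
T(t) = T_ss + (T₀ − T_ss) e^(−t/τ). Set T = 49.84:
e^(−t/τ) = (49.84 − 54.1976)/(33.77 − 54.1976) = 0.213318
t = −570.148 · ln(0.213318) = 880.861 min.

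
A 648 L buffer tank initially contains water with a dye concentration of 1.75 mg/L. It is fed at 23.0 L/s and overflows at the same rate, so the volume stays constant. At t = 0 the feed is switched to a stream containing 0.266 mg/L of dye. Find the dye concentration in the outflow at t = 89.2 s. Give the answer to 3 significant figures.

0.329 mg/L

Mass balance on the solute (V constant): V dC/dt = Q(C_in − C).
Rewrite as dC/dt + C/τ = C_in/τ, τ = V/Q = 28.174 s.
This is linear first-order; C(t) = C_in + (C₀ − C_in) e^(−t/τ).
C(89.2) = 0.266 + (1.75 − 0.266)·e^(−89.2/28.174) = 0.266 + (1.4840)·0.042170 = 0.32858 mg/L.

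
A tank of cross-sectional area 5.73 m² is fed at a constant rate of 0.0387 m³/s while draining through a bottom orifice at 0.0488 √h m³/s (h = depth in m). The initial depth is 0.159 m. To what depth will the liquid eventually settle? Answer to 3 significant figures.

Volume balance on the tank: A dh/dt = Q_in − 0.0488 √h. At steady state dh/dt = 0:
Q_in = 0.0488 √h_ss ⇒ √h_ss = 0.0387/0.0488 = 0.79303.
h_ss = 0.79303² = 0.62890 m. (Since h₀ = 0.159 m < h_ss, the level will rise toward this value.)

0.629 m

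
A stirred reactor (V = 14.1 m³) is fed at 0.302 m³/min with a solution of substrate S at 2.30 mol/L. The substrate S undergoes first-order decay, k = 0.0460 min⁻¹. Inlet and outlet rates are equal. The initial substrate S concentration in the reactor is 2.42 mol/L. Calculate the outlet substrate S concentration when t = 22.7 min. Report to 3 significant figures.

1.10 mol/L

Species balance: V dC/dt = Q C_in − Q C − k V C.
dC/dt = (Q/V) C_in − (Q/V + k) C; effective rate a = Q/V + k = 0.021418 + 0.0460 = 0.067418 min⁻¹.
C_ss = Q C_in/(Q + kV) = 0.73070 mol/L; C(t) = C_ss + (C₀ − C_ss) e^(−a t).
C(22.7) = 0.73070 + (1.6893)·e^(−0.067418·22.7) = 0.73070 + (1.6893)·0.21645 = 1.0963 mol/L.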